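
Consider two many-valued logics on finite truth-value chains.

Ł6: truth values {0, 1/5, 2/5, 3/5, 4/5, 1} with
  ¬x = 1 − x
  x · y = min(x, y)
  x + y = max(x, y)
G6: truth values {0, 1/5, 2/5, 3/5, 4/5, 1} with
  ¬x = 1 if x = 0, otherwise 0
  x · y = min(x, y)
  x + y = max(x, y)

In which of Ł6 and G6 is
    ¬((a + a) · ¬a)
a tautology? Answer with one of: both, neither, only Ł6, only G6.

only G6

In Ł6: at a = 1/5 the value is 4/5 — not a tautology.
In G6: every assignment gives 1 — tautology.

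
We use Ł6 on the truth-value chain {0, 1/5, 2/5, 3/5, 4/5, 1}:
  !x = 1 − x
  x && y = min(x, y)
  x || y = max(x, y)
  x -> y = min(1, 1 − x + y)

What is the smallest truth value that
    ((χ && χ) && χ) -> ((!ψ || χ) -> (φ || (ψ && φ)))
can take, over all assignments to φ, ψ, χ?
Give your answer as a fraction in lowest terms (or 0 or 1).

Take φ = 0, ψ = 0, χ = 1:
χ && χ = 1 && 1 = 1
(χ && χ) && χ = 1 && 1 = 1
!ψ = !0 = 1
!ψ || χ = 1 || 1 = 1
ψ && φ = 0 && 0 = 0
φ || (ψ && φ) = 0 || 0 = 0
(!ψ || χ) -> (φ || (ψ && φ)) = 1 -> 0 = 0
((χ && χ) && χ) -> ((!ψ || χ) -> (φ || (ψ && φ))) = 1 -> 0 = 0
No assignment yields a value below 0, so this is the minimum.

0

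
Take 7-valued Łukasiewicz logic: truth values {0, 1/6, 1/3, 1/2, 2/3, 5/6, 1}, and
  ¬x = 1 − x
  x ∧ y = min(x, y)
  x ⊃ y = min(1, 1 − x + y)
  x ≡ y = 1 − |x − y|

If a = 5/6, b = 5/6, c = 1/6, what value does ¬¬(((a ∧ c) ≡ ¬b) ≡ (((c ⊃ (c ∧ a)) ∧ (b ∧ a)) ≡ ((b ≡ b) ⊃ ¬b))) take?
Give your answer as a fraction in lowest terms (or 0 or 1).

1/3

a ∧ c = 5/6 ∧ 1/6 = 1/6
¬b = ¬5/6 = 1/6
(a ∧ c) ≡ ¬b = 1/6 ≡ 1/6 = 1
c ∧ a = 1/6 ∧ 5/6 = 1/6
c ⊃ (c ∧ a) = 1/6 ⊃ 1/6 = 1
b ∧ a = 5/6 ∧ 5/6 = 5/6
(c ⊃ (c ∧ a)) ∧ (b ∧ a) = 1 ∧ 5/6 = 5/6
b ≡ b = 5/6 ≡ 5/6 = 1
¬b = ¬5/6 = 1/6
(b ≡ b) ⊃ ¬b = 1 ⊃ 1/6 = 1/6
((c ⊃ (c ∧ a)) ∧ (b ∧ a)) ≡ ((b ≡ b) ⊃ ¬b) = 5/6 ≡ 1/6 = 1/3
((a ∧ c) ≡ ¬b) ≡ (((c ⊃ (c ∧ a)) ∧ (b ∧ a)) ≡ ((b ≡ b) ⊃ ¬b)) = 1 ≡ 1/3 = 1/3
¬(((a ∧ c) ≡ ¬b) ≡ (((c ⊃ (c ∧ a)) ∧ (b ∧ a)) ≡ ((b ≡ b) ⊃ ¬b))) = ¬1/3 = 2/3
¬¬(((a ∧ c) ≡ ¬b) ≡ (((c ⊃ (c ∧ a)) ∧ (b ∧ a)) ≡ ((b ≡ b) ⊃ ¬b))) = ¬2/3 = 1/3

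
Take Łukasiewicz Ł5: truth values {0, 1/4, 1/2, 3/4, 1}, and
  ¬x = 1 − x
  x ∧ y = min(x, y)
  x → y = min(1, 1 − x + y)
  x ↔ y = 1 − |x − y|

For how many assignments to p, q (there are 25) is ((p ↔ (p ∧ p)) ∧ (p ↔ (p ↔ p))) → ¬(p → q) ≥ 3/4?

16

value 1: 9 assignments (counts)
value 3/4: 7 assignments (counts)
value 1/2: 5 assignments
value 1/4: 3 assignments
value 0: 1 assignment
So 16 of the 25 assignments meet the threshold.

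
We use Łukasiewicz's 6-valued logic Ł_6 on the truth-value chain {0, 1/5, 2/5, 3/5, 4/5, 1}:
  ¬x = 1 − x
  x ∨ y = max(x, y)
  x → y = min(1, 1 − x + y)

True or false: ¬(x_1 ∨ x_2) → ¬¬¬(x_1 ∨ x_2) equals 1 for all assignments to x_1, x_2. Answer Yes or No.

At x_1 = 3/5, x_2 = 4/5, for instance:
x_1 ∨ x_2 = 3/5 ∨ 4/5 = 4/5
¬(x_1 ∨ x_2) = ¬4/5 = 1/5
¬¬(x_1 ∨ x_2) = ¬1/5 = 4/5
¬¬¬(x_1 ∨ x_2) = ¬4/5 = 1/5
¬(x_1 ∨ x_2) → ¬¬¬(x_1 ∨ x_2) = 1/5 → 1/5 = 1
and checking the remaining 35 assignments likewise gives ≥ 1 in every case.

Yes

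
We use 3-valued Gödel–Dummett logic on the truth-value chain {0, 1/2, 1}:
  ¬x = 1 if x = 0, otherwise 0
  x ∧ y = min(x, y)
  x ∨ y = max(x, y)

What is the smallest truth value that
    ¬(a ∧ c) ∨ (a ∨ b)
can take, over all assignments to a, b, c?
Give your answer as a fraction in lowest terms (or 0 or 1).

1/2

Take a = 1/2, b = 0, c = 1/2:
a ∧ c = 1/2 ∧ 1/2 = 1/2
¬(a ∧ c) = ¬1/2 = 0
a ∨ b = 1/2 ∨ 0 = 1/2
¬(a ∧ c) ∨ (a ∨ b) = 0 ∨ 1/2 = 1/2
No assignment yields a value below 1/2, so this is the minimum.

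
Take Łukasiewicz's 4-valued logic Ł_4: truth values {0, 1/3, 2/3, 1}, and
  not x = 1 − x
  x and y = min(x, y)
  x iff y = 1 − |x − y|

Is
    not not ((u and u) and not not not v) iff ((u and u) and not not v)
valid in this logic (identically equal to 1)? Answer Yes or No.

Counterexample: take u = 1/3, v = 0.
u and u = 1/3 and 1/3 = 1/3
not v = not 0 = 1
not not v = not 1 = 0
not not not v = not 0 = 1
(u and u) and not not not v = 1/3 and 1 = 1/3
not ((u and u) and not not not v) = not 1/3 = 2/3
not not ((u and u) and not not not v) = not 2/3 = 1/3
u and u = 1/3 and 1/3 = 1/3
not v = not 0 = 1
not not v = not 1 = 0
(u and u) and not not v = 1/3 and 0 = 0
not not ((u and u) and not not not v) iff ((u and u) and not not v) = 1/3 iff 0 = 2/3
This gives 2/3 ≠ 1.

No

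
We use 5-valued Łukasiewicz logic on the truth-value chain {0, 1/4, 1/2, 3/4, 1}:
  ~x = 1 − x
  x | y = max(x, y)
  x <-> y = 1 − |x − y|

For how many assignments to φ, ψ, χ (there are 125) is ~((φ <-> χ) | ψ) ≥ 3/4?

12

value 1: 2 assignments (counts)
value 3/4: 10 assignments (counts)
value 1/2: 24 assignments
value 1/4: 44 assignments
value 0: 45 assignments
So 12 of the 125 assignments meet the threshold.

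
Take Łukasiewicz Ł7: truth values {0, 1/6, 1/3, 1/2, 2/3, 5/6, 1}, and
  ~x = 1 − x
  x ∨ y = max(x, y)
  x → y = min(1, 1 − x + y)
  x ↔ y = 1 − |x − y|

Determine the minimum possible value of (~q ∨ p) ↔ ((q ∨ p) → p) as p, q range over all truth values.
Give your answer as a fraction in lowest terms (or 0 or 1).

1/2

Take p = 1/2, q = 1/2:
~q = ~1/2 = 1/2
~q ∨ p = 1/2 ∨ 1/2 = 1/2
q ∨ p = 1/2 ∨ 1/2 = 1/2
(q ∨ p) → p = 1/2 → 1/2 = 1
(~q ∨ p) ↔ ((q ∨ p) → p) = 1/2 ↔ 1 = 1/2
No assignment yields a value below 1/2, so this is the minimum.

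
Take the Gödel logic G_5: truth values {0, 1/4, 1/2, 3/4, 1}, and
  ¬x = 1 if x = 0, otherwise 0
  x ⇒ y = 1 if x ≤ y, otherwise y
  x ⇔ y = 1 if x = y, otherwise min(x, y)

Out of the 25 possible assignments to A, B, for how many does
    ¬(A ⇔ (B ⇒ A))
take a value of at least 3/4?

value 1: 1 assignment (counts)
value 0: 24 assignments
So 1 of the 25 assignments meets the threshold.

1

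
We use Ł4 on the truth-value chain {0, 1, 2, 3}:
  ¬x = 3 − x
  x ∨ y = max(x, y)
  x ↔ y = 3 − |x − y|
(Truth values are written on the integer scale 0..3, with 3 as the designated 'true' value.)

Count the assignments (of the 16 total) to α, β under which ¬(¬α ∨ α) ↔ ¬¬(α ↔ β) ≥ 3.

4

α = 0, β = 0 ↦ 0  <
α = 0, β = 1 ↦ 1  <
α = 0, β = 2 ↦ 2  <
α = 0, β = 3 ↦ 3  ≥
α = 1, β = 0 ↦ 2  <
α = 1, β = 1 ↦ 1  <
α = 1, β = 2 ↦ 2  <
α = 1, β = 3 ↦ 3  ≥
α = 2, β = 0 ↦ 3  ≥
α = 2, β = 1 ↦ 2  <
α = 2, β = 2 ↦ 1  <
α = 2, β = 3 ↦ 2  <
α = 3, β = 0 ↦ 3  ≥
α = 3, β = 1 ↦ 2  <
α = 3, β = 2 ↦ 1  <
α = 3, β = 3 ↦ 0  <
So 4 of the 16 assignments meet the threshold.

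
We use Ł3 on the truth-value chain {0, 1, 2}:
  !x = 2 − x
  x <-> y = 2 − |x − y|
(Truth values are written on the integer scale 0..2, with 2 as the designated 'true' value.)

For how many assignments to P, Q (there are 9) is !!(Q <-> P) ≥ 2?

3

P = 0, Q = 0 ↦ 2  ≥
P = 0, Q = 1 ↦ 1  <
P = 0, Q = 2 ↦ 0  <
P = 1, Q = 0 ↦ 1  <
P = 1, Q = 1 ↦ 2  ≥
P = 1, Q = 2 ↦ 1  <
P = 2, Q = 0 ↦ 0  <
P = 2, Q = 1 ↦ 1  <
P = 2, Q = 2 ↦ 2  ≥
So 3 of the 9 assignments meet the threshold.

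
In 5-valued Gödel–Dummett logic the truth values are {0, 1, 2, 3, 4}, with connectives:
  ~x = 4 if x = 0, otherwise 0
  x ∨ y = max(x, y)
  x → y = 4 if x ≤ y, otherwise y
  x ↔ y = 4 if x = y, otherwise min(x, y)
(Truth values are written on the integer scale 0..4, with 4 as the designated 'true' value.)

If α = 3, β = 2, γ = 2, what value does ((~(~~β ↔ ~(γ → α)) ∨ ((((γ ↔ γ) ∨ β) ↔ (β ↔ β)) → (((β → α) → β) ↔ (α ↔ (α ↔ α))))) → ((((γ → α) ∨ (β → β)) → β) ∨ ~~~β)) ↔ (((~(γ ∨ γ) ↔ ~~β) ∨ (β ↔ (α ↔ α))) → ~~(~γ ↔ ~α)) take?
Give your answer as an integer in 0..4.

~β = ~2 = 0
~~β = ~0 = 4
γ → α = 2 → 3 = 4
~(γ → α) = ~4 = 0
~~β ↔ ~(γ → α) = 4 ↔ 0 = 0
~(~~β ↔ ~(γ → α)) = ~0 = 4
γ ↔ γ = 2 ↔ 2 = 4
(γ ↔ γ) ∨ β = 4 ∨ 2 = 4
β ↔ β = 2 ↔ 2 = 4
((γ ↔ γ) ∨ β) ↔ (β ↔ β) = 4 ↔ 4 = 4
β → α = 2 → 3 = 4
(β → α) → β = 4 → 2 = 2
α ↔ α = 3 ↔ 3 = 4
α ↔ (α ↔ α) = 3 ↔ 4 = 3
((β → α) → β) ↔ (α ↔ (α ↔ α)) = 2 ↔ 3 = 2
(((γ ↔ γ) ∨ β) ↔ (β ↔ β)) → (((β → α) → β) ↔ (α ↔ (α ↔ α))) = 4 → 2 = 2
~(~~β ↔ ~(γ → α)) ∨ ((((γ ↔ γ) ∨ β) ↔ (β ↔ β)) → (((β → α) → β) ↔ (α ↔ (α ↔ α)))) = 4 ∨ 2 = 4
γ → α = 2 → 3 = 4
β → β = 2 → 2 = 4
(γ → α) ∨ (β → β) = 4 ∨ 4 = 4
((γ → α) ∨ (β → β)) → β = 4 → 2 = 2
~β = ~2 = 0
~~β = ~0 = 4
~~~β = ~4 = 0
(((γ → α) ∨ (β → β)) → β) ∨ ~~~β = 2 ∨ 0 = 2
(~(~~β ↔ ~(γ → α)) ∨ ((((γ ↔ γ) ∨ β) ↔ (β ↔ β)) → (((β → α) → β) ↔ (α ↔ (α ↔ α))))) → ((((γ → α) ∨ (β → β)) → β) ∨ ~~~β) = 4 → 2 = 2
γ ∨ γ = 2 ∨ 2 = 2
~(γ ∨ γ) = ~2 = 0
~β = ~2 = 0
~~β = ~0 = 4
~(γ ∨ γ) ↔ ~~β = 0 ↔ 4 = 0
α ↔ α = 3 ↔ 3 = 4
β ↔ (α ↔ α) = 2 ↔ 4 = 2
(~(γ ∨ γ) ↔ ~~β) ∨ (β ↔ (α ↔ α)) = 0 ∨ 2 = 2
~γ = ~2 = 0
~α = ~3 = 0
~γ ↔ ~α = 0 ↔ 0 = 4
~(~γ ↔ ~α) = ~4 = 0
~~(~γ ↔ ~α) = ~0 = 4
((~(γ ∨ γ) ↔ ~~β) ∨ (β ↔ (α ↔ α))) → ~~(~γ ↔ ~α) = 2 → 4 = 4
((~(~~β ↔ ~(γ → α)) ∨ ((((γ ↔ γ) ∨ β) ↔ (β ↔ β)) → (((β → α) → β) ↔ (α ↔ (α ↔ α))))) → ((((γ → α) ∨ (β → β)) → β) ∨ ~~~β)) ↔ (((~(γ ∨ γ) ↔ ~~β) ∨ (β ↔ (α ↔ α))) → ~~(~γ ↔ ~α)) = 2 ↔ 4 = 2

2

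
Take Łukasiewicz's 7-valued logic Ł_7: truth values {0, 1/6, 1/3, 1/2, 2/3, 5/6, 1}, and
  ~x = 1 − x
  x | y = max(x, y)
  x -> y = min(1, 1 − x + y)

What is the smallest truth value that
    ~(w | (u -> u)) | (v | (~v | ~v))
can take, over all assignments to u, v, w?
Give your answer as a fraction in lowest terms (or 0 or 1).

1/2

Take u = 0, v = 1/2, w = 0:
u -> u = 0 -> 0 = 1
w | (u -> u) = 0 | 1 = 1
~(w | (u -> u)) = ~1 = 0
~v = ~1/2 = 1/2
~v = ~1/2 = 1/2
~v | ~v = 1/2 | 1/2 = 1/2
v | (~v | ~v) = 1/2 | 1/2 = 1/2
~(w | (u -> u)) | (v | (~v | ~v)) = 0 | 1/2 = 1/2
No assignment yields a value below 1/2, so this is the minimum.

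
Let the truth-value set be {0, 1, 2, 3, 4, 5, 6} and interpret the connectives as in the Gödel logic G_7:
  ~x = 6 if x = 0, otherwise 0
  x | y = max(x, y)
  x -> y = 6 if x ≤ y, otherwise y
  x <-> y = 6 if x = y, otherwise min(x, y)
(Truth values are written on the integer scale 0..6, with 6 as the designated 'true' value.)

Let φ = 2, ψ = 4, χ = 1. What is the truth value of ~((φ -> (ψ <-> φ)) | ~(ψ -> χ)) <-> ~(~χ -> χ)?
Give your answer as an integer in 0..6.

ψ <-> φ = 4 <-> 2 = 2
φ -> (ψ <-> φ) = 2 -> 2 = 6
ψ -> χ = 4 -> 1 = 1
~(ψ -> χ) = ~1 = 0
(φ -> (ψ <-> φ)) | ~(ψ -> χ) = 6 | 0 = 6
~((φ -> (ψ <-> φ)) | ~(ψ -> χ)) = ~6 = 0
~χ = ~1 = 0
~χ -> χ = 0 -> 1 = 6
~(~χ -> χ) = ~6 = 0
~((φ -> (ψ <-> φ)) | ~(ψ -> χ)) <-> ~(~χ -> χ) = 0 <-> 0 = 6

6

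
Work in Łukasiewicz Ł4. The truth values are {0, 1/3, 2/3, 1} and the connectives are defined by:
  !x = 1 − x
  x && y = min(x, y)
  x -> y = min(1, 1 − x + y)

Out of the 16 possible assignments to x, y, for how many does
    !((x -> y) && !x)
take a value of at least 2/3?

8

x = 0, y = 0 ↦ 0  <
x = 0, y = 1/3 ↦ 0  <
x = 0, y = 2/3 ↦ 0  <
x = 0, y = 1 ↦ 0  <
x = 1/3, y = 0 ↦ 1/3  <
x = 1/3, y = 1/3 ↦ 1/3  <
x = 1/3, y = 2/3 ↦ 1/3  <
x = 1/3, y = 1 ↦ 1/3  <
x = 2/3, y = 0 ↦ 2/3  ≥
x = 2/3, y = 1/3 ↦ 2/3  ≥
x = 2/3, y = 2/3 ↦ 2/3  ≥
x = 2/3, y = 1 ↦ 2/3  ≥
x = 1, y = 0 ↦ 1  ≥
x = 1, y = 1/3 ↦ 1  ≥
x = 1, y = 2/3 ↦ 1  ≥
x = 1, y = 1 ↦ 1  ≥
So 8 of the 16 assignments meet the threshold.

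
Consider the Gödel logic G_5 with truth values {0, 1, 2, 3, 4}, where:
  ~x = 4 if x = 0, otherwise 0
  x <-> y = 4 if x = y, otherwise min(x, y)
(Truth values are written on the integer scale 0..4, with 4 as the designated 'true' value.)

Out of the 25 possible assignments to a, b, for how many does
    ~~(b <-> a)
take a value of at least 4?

17

value 4: 17 assignments (counts)
value 0: 8 assignments
So 17 of the 25 assignments meet the threshold.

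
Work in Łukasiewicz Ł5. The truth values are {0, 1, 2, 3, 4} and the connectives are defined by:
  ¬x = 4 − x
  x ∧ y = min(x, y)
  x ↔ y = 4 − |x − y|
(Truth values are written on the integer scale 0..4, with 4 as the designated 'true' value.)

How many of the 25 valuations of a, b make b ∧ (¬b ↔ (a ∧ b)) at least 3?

5

value 4: 1 assignment (counts)
value 3: 4 assignments (counts)
value 2: 8 assignments
value 1: 6 assignments
value 0: 6 assignments
So 5 of the 25 assignments meet the threshold.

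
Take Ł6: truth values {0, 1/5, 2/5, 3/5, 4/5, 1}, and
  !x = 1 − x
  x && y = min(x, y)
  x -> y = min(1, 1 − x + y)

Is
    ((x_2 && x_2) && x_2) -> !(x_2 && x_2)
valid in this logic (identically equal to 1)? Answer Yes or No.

Counterexample: take x_2 = 3/5.
x_2 && x_2 = 3/5 && 3/5 = 3/5
(x_2 && x_2) && x_2 = 3/5 && 3/5 = 3/5
x_2 && x_2 = 3/5 && 3/5 = 3/5
!(x_2 && x_2) = !3/5 = 2/5
((x_2 && x_2) && x_2) -> !(x_2 && x_2) = 3/5 -> 2/5 = 4/5
This gives 4/5 ≠ 1.

No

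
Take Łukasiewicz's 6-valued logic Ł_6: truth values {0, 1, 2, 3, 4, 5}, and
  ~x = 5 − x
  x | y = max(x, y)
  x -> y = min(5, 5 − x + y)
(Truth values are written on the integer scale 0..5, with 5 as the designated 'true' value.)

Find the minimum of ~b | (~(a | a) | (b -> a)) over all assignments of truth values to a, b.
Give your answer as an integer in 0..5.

Take a = 2, b = 4:
~b = ~4 = 1
a | a = 2 | 2 = 2
~(a | a) = ~2 = 3
b -> a = 4 -> 2 = 3
~(a | a) | (b -> a) = 3 | 3 = 3
~b | (~(a | a) | (b -> a)) = 1 | 3 = 3
No assignment yields a value below 3, so this is the minimum.

3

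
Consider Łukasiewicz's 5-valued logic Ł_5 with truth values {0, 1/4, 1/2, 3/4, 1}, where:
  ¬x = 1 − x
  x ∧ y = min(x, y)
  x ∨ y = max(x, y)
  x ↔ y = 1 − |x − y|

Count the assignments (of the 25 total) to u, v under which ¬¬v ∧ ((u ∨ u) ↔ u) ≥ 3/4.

value 1: 5 assignments (counts)
value 3/4: 5 assignments (counts)
value 1/2: 5 assignments
value 1/4: 5 assignments
value 0: 5 assignments
So 10 of the 25 assignments meet the threshold.

10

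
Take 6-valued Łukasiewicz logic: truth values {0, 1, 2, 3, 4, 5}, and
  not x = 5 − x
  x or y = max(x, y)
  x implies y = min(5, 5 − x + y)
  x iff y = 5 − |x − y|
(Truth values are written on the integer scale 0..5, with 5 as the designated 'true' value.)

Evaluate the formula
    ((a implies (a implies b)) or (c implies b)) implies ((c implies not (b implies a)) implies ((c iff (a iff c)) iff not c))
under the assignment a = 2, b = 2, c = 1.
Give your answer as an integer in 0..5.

a implies b = 2 implies 2 = 5
a implies (a implies b) = 2 implies 5 = 5
c implies b = 1 implies 2 = 5
(a implies (a implies b)) or (c implies b) = 5 or 5 = 5
b implies a = 2 implies 2 = 5
not (b implies a) = not 5 = 0
c implies not (b implies a) = 1 implies 0 = 4
a iff c = 2 iff 1 = 4
c iff (a iff c) = 1 iff 4 = 2
not c = not 1 = 4
(c iff (a iff c)) iff not c = 2 iff 4 = 3
(c implies not (b implies a)) implies ((c iff (a iff c)) iff not c) = 4 implies 3 = 4
((a implies (a implies b)) or (c implies b)) implies ((c implies not (b implies a)) implies ((c iff (a iff c)) iff not c)) = 5 implies 4 = 4

4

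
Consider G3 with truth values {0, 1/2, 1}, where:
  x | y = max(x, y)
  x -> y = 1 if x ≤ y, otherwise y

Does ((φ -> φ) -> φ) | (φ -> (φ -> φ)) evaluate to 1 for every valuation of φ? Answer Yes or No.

Yes

φ = 0 ↦ 1
φ = 1/2 ↦ 1
φ = 1 ↦ 1
Every assignment gives a value ≥ 1.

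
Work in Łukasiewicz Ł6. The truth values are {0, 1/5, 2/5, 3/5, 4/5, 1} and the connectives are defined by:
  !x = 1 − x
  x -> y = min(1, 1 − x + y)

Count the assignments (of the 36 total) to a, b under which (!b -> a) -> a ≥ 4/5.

20

value 1: 11 assignments (counts)
value 4/5: 9 assignments (counts)
value 3/5: 7 assignments
value 2/5: 5 assignments
value 1/5: 3 assignments
value 0: 1 assignment
So 20 of the 36 assignments meet the threshold.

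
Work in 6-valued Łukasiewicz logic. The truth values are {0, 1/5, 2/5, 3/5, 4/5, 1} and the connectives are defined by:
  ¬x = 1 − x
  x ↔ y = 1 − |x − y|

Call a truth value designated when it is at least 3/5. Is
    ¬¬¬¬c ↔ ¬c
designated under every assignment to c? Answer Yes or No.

No

Counterexample: take c = 0.
¬c = ¬0 = 1
¬¬c = ¬1 = 0
¬¬¬c = ¬0 = 1
¬¬¬¬c = ¬1 = 0
¬c = ¬0 = 1
¬¬¬¬c ↔ ¬c = 0 ↔ 1 = 0
This gives 0, which is below 3/5.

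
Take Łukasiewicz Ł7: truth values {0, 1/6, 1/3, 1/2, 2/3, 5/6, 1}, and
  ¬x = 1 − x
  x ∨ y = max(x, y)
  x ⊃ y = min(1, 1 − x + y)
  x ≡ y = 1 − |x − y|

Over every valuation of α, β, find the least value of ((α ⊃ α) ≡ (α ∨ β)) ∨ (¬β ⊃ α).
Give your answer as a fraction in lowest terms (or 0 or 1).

0

Take α = 0, β = 0:
α ⊃ α = 0 ⊃ 0 = 1
α ∨ β = 0 ∨ 0 = 0
(α ⊃ α) ≡ (α ∨ β) = 1 ≡ 0 = 0
¬β = ¬0 = 1
¬β ⊃ α = 1 ⊃ 0 = 0
((α ⊃ α) ≡ (α ∨ β)) ∨ (¬β ⊃ α) = 0 ∨ 0 = 0
No assignment yields a value below 0, so this is the minimum.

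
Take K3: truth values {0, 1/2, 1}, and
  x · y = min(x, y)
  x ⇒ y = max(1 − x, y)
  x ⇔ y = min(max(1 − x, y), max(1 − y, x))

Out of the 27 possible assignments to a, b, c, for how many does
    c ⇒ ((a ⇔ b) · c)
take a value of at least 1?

11

value 1: 11 assignments (counts)
value 1/2: 14 assignments
value 0: 2 assignments
So 11 of the 27 assignments meet the threshold.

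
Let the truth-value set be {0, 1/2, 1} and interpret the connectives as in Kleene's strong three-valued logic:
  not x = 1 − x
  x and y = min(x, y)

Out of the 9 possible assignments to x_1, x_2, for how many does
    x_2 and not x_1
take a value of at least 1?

1

x_1 = 0, x_2 = 0 ↦ 0  <
x_1 = 0, x_2 = 1/2 ↦ 1/2  <
x_1 = 0, x_2 = 1 ↦ 1  ≥
x_1 = 1/2, x_2 = 0 ↦ 0  <
x_1 = 1/2, x_2 = 1/2 ↦ 1/2  <
x_1 = 1/2, x_2 = 1 ↦ 1/2  <
x_1 = 1, x_2 = 0 ↦ 0  <
x_1 = 1, x_2 = 1/2 ↦ 0  <
x_1 = 1, x_2 = 1 ↦ 0  <
So 1 of the 9 assignments meets the threshold.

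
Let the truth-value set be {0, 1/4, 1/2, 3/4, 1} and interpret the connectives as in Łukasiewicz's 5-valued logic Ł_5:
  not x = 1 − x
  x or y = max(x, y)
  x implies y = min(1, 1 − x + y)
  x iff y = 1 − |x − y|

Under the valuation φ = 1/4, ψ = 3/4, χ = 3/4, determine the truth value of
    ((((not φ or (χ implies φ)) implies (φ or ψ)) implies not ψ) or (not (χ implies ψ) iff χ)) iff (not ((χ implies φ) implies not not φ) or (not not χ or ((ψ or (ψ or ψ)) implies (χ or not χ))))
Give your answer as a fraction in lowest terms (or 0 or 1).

not φ = not 1/4 = 3/4
χ implies φ = 3/4 implies 1/4 = 1/2
not φ or (χ implies φ) = 3/4 or 1/2 = 3/4
φ or ψ = 1/4 or 3/4 = 3/4
(not φ or (χ implies φ)) implies (φ or ψ) = 3/4 implies 3/4 = 1
not ψ = not 3/4 = 1/4
((not φ or (χ implies φ)) implies (φ or ψ)) implies not ψ = 1 implies 1/4 = 1/4
χ implies ψ = 3/4 implies 3/4 = 1
not (χ implies ψ) = not 1 = 0
not (χ implies ψ) iff χ = 0 iff 3/4 = 1/4
(((not φ or (χ implies φ)) implies (φ or ψ)) implies not ψ) or (not (χ implies ψ) iff χ) = 1/4 or 1/4 = 1/4
χ implies φ = 3/4 implies 1/4 = 1/2
not φ = not 1/4 = 3/4
not not φ = not 3/4 = 1/4
(χ implies φ) implies not not φ = 1/2 implies 1/4 = 3/4
not ((χ implies φ) implies not not φ) = not 3/4 = 1/4
not χ = not 3/4 = 1/4
not not χ = not 1/4 = 3/4
ψ or ψ = 3/4 or 3/4 = 3/4
ψ or (ψ or ψ) = 3/4 or 3/4 = 3/4
not χ = not 3/4 = 1/4
χ or not χ = 3/4 or 1/4 = 3/4
(ψ or (ψ or ψ)) implies (χ or not χ) = 3/4 implies 3/4 = 1
not not χ or ((ψ or (ψ or ψ)) implies (χ or not χ)) = 3/4 or 1 = 1
not ((χ implies φ) implies not not φ) or (not not χ or ((ψ or (ψ or ψ)) implies (χ or not χ))) = 1/4 or 1 = 1
((((not φ or (χ implies φ)) implies (φ or ψ)) implies not ψ) or (not (χ implies ψ) iff χ)) iff (not ((χ implies φ) implies not not φ) or (not not χ or ((ψ or (ψ or ψ)) implies (χ or not χ)))) = 1/4 iff 1 = 1/4

1/4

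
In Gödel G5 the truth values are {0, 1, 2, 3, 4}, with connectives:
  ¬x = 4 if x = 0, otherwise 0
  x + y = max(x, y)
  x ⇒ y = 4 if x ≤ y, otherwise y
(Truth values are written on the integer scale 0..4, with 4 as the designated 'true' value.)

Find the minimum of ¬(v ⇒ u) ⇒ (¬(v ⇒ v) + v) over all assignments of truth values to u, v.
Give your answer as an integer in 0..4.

Take u = 0, v = 1:
v ⇒ u = 1 ⇒ 0 = 0
¬(v ⇒ u) = ¬0 = 4
v ⇒ v = 1 ⇒ 1 = 4
¬(v ⇒ v) = ¬4 = 0
¬(v ⇒ v) + v = 0 + 1 = 1
¬(v ⇒ u) ⇒ (¬(v ⇒ v) + v) = 4 ⇒ 1 = 1
No assignment yields a value below 1, so this is the minimum.

1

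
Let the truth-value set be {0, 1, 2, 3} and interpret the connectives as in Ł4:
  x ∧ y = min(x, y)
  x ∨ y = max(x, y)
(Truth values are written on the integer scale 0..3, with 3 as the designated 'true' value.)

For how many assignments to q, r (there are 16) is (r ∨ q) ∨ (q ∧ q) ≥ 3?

7

q = 0, r = 0 ↦ 0  <
q = 0, r = 1 ↦ 1  <
q = 0, r = 2 ↦ 2  <
q = 0, r = 3 ↦ 3  ≥
q = 1, r = 0 ↦ 1  <
q = 1, r = 1 ↦ 1  <
q = 1, r = 2 ↦ 2  <
q = 1, r = 3 ↦ 3  ≥
q = 2, r = 0 ↦ 2  <
q = 2, r = 1 ↦ 2  <
q = 2, r = 2 ↦ 2  <
q = 2, r = 3 ↦ 3  ≥
q = 3, r = 0 ↦ 3  ≥
q = 3, r = 1 ↦ 3  ≥
q = 3, r = 2 ↦ 3  ≥
q = 3, r = 3 ↦ 3  ≥
So 7 of the 16 assignments meet the threshold.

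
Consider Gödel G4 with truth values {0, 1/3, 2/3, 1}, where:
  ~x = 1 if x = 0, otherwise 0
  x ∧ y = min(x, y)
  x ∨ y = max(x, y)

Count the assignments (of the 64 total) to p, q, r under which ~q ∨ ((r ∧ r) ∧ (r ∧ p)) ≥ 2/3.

28

value 1: 19 assignments (counts)
value 2/3: 9 assignments (counts)
value 1/3: 15 assignments
value 0: 21 assignments
So 28 of the 64 assignments meet the threshold.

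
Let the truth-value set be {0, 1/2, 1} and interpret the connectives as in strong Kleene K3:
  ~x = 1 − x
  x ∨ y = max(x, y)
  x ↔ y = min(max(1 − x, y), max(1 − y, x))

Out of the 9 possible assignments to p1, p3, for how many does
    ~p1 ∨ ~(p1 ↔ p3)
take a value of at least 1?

p1 = 0, p3 = 0 ↦ 1  ≥
p1 = 0, p3 = 1/2 ↦ 1  ≥
p1 = 0, p3 = 1 ↦ 1  ≥
p1 = 1/2, p3 = 0 ↦ 1/2  <
p1 = 1/2, p3 = 1/2 ↦ 1/2  <
p1 = 1/2, p3 = 1 ↦ 1/2  <
p1 = 1, p3 = 0 ↦ 1  ≥
p1 = 1, p3 = 1/2 ↦ 1/2  <
p1 = 1, p3 = 1 ↦ 0  <
So 4 of the 9 assignments meet the threshold.

4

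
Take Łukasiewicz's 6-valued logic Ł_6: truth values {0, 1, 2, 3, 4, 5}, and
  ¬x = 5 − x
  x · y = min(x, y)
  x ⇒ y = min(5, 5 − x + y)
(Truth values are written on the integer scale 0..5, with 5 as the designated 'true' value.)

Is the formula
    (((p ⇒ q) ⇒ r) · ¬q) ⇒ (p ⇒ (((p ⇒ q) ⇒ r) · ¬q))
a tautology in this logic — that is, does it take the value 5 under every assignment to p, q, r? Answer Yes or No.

Yes

At p = 3, q = 3, r = 5, for instance:
p ⇒ q = 3 ⇒ 3 = 5
(p ⇒ q) ⇒ r = 5 ⇒ 5 = 5
¬q = ¬3 = 2
((p ⇒ q) ⇒ r) · ¬q = 5 · 2 = 2
p ⇒ (((p ⇒ q) ⇒ r) · ¬q) = 3 ⇒ 2 = 4
(((p ⇒ q) ⇒ r) · ¬q) ⇒ (p ⇒ (((p ⇒ q) ⇒ r) · ¬q)) = 2 ⇒ 4 = 5
and checking the remaining 215 assignments likewise gives ≥ 5 in every case.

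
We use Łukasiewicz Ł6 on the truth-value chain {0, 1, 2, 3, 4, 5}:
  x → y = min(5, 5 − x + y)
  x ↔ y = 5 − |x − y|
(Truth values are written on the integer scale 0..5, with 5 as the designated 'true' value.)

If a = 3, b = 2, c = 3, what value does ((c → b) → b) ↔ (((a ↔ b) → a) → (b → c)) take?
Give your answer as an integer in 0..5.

c → b = 3 → 2 = 4
(c → b) → b = 4 → 2 = 3
a ↔ b = 3 ↔ 2 = 4
(a ↔ b) → a = 4 → 3 = 4
b → c = 2 → 3 = 5
((a ↔ b) → a) → (b → c) = 4 → 5 = 5
((c → b) → b) ↔ (((a ↔ b) → a) → (b → c)) = 3 ↔ 5 = 3

3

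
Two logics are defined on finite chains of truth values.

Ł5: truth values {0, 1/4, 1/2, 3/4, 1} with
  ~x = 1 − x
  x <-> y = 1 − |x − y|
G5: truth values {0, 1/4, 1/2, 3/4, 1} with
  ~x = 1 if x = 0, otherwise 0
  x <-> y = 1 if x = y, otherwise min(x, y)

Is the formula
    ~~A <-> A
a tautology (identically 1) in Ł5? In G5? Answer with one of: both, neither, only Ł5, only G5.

In Ł5: every assignment gives 1 — tautology.
In G5: at A = 1/4 the value is 1/4 — not a tautology.

only Ł5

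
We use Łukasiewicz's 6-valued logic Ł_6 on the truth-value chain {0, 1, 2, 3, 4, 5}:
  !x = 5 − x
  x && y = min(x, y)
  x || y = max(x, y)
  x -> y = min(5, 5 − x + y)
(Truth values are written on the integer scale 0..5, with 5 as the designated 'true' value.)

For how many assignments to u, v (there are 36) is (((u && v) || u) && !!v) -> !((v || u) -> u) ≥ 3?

29

value 5: 17 assignments (counts)
value 4: 7 assignments (counts)
value 3: 5 assignments (counts)
value 2: 4 assignments
value 1: 2 assignments
value 0: 1 assignment
So 29 of the 36 assignments meet the threshold.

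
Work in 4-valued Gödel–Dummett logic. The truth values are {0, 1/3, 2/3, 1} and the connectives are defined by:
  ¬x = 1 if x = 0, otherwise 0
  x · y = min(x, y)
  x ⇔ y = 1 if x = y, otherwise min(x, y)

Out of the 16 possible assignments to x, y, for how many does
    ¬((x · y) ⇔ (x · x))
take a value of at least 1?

3

x = 0, y = 0 ↦ 0  <
x = 0, y = 1/3 ↦ 0  <
x = 0, y = 2/3 ↦ 0  <
x = 0, y = 1 ↦ 0  <
x = 1/3, y = 0 ↦ 1  ≥
x = 1/3, y = 1/3 ↦ 0  <
x = 1/3, y = 2/3 ↦ 0  <
x = 1/3, y = 1 ↦ 0  <
x = 2/3, y = 0 ↦ 1  ≥
x = 2/3, y = 1/3 ↦ 0  <
x = 2/3, y = 2/3 ↦ 0  <
x = 2/3, y = 1 ↦ 0  <
x = 1, y = 0 ↦ 1  ≥
x = 1, y = 1/3 ↦ 0  <
x = 1, y = 2/3 ↦ 0  <
x = 1, y = 1 ↦ 0  <
So 3 of the 16 assignments meet the threshold.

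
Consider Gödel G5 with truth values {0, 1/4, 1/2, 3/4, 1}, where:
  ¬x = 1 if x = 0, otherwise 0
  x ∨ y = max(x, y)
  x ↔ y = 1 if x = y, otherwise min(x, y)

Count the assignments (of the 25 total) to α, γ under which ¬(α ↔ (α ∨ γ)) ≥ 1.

value 1: 4 assignments (counts)
value 0: 21 assignments
So 4 of the 25 assignments meet the threshold.

4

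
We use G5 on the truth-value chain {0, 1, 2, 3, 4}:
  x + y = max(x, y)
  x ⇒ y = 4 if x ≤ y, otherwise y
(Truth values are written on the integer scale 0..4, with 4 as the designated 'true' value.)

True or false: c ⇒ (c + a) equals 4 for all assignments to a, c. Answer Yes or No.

Yes

At a = 2, c = 1, for instance:
c + a = 1 + 2 = 2
c ⇒ (c + a) = 1 ⇒ 2 = 4
and checking the remaining 24 assignments likewise gives ≥ 4 in every case.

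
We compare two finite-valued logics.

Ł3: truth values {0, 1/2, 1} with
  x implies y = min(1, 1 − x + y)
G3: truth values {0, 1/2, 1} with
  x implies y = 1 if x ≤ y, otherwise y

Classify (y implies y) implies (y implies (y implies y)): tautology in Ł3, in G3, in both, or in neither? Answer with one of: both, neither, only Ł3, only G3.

In Ł3: every assignment gives 1 — tautology.
In G3: every assignment gives 1 — tautology.

both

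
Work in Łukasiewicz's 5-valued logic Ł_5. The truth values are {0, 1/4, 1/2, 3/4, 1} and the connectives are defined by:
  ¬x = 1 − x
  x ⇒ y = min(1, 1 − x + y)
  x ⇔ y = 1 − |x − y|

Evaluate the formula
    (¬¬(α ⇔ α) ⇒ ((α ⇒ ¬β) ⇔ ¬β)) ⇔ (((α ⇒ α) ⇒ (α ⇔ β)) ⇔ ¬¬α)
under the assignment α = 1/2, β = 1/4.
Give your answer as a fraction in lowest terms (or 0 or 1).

α ⇔ α = 1/2 ⇔ 1/2 = 1
¬(α ⇔ α) = ¬1 = 0
¬¬(α ⇔ α) = ¬0 = 1
¬β = ¬1/4 = 3/4
α ⇒ ¬β = 1/2 ⇒ 3/4 = 1
¬β = ¬1/4 = 3/4
(α ⇒ ¬β) ⇔ ¬β = 1 ⇔ 3/4 = 3/4
¬¬(α ⇔ α) ⇒ ((α ⇒ ¬β) ⇔ ¬β) = 1 ⇒ 3/4 = 3/4
α ⇒ α = 1/2 ⇒ 1/2 = 1
α ⇔ β = 1/2 ⇔ 1/4 = 3/4
(α ⇒ α) ⇒ (α ⇔ β) = 1 ⇒ 3/4 = 3/4
¬α = ¬1/2 = 1/2
¬¬α = ¬1/2 = 1/2
((α ⇒ α) ⇒ (α ⇔ β)) ⇔ ¬¬α = 3/4 ⇔ 1/2 = 3/4
(¬¬(α ⇔ α) ⇒ ((α ⇒ ¬β) ⇔ ¬β)) ⇔ (((α ⇒ α) ⇒ (α ⇔ β)) ⇔ ¬¬α) = 3/4 ⇔ 3/4 = 1

1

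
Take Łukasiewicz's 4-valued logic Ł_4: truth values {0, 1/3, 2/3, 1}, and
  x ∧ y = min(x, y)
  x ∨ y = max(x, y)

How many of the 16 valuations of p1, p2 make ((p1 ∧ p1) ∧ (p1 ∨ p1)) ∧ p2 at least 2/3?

4

p1 = 0, p2 = 0 ↦ 0  <
p1 = 0, p2 = 1/3 ↦ 0  <
p1 = 0, p2 = 2/3 ↦ 0  <
p1 = 0, p2 = 1 ↦ 0  <
p1 = 1/3, p2 = 0 ↦ 0  <
p1 = 1/3, p2 = 1/3 ↦ 1/3  <
p1 = 1/3, p2 = 2/3 ↦ 1/3  <
p1 = 1/3, p2 = 1 ↦ 1/3  <
p1 = 2/3, p2 = 0 ↦ 0  <
p1 = 2/3, p2 = 1/3 ↦ 1/3  <
p1 = 2/3, p2 = 2/3 ↦ 2/3  ≥
p1 = 2/3, p2 = 1 ↦ 2/3  ≥
p1 = 1, p2 = 0 ↦ 0  <
p1 = 1, p2 = 1/3 ↦ 1/3  <
p1 = 1, p2 = 2/3 ↦ 2/3  ≥
p1 = 1, p2 = 1 ↦ 1  ≥
So 4 of the 16 assignments meet the threshold.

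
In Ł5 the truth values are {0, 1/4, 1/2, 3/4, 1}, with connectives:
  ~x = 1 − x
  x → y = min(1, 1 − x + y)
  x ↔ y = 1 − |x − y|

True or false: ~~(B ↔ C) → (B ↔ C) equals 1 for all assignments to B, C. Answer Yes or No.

At B = 1/2, C = 1/4, for instance:
B ↔ C = 1/2 ↔ 1/4 = 3/4
~(B ↔ C) = ~3/4 = 1/4
~~(B ↔ C) = ~1/4 = 3/4
~~(B ↔ C) → (B ↔ C) = 3/4 → 3/4 = 1
and checking the remaining 24 assignments likewise gives ≥ 1 in every case.

Yes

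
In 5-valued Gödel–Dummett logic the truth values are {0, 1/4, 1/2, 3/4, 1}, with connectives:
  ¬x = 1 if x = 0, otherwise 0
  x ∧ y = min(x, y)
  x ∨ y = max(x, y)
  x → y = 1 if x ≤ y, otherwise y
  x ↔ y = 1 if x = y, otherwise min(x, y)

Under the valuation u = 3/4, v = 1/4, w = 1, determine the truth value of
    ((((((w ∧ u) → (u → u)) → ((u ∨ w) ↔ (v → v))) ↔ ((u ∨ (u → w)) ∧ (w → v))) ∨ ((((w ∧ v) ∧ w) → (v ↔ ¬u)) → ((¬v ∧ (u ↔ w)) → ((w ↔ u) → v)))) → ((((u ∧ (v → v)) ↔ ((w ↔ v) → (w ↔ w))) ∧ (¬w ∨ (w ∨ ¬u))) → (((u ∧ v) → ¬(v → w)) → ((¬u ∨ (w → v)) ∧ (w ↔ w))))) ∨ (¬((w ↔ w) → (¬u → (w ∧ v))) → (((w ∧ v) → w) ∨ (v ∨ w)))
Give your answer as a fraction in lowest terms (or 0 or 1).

w ∧ u = 1 ∧ 3/4 = 3/4
u → u = 3/4 → 3/4 = 1
(w ∧ u) → (u → u) = 3/4 → 1 = 1
u ∨ w = 3/4 ∨ 1 = 1
v → v = 1/4 → 1/4 = 1
(u ∨ w) ↔ (v → v) = 1 ↔ 1 = 1
((w ∧ u) → (u → u)) → ((u ∨ w) ↔ (v → v)) = 1 → 1 = 1
u → w = 3/4 → 1 = 1
u ∨ (u → w) = 3/4 ∨ 1 = 1
w → v = 1 → 1/4 = 1/4
(u ∨ (u → w)) ∧ (w → v) = 1 ∧ 1/4 = 1/4
(((w ∧ u) → (u → u)) → ((u ∨ w) ↔ (v → v))) ↔ ((u ∨ (u → w)) ∧ (w → v)) = 1 ↔ 1/4 = 1/4
w ∧ v = 1 ∧ 1/4 = 1/4
(w ∧ v) ∧ w = 1/4 ∧ 1 = 1/4
¬u = ¬3/4 = 0
v ↔ ¬u = 1/4 ↔ 0 = 0
((w ∧ v) ∧ w) → (v ↔ ¬u) = 1/4 → 0 = 0
¬v = ¬1/4 = 0
u ↔ w = 3/4 ↔ 1 = 3/4
¬v ∧ (u ↔ w) = 0 ∧ 3/4 = 0
w ↔ u = 1 ↔ 3/4 = 3/4
(w ↔ u) → v = 3/4 → 1/4 = 1/4
(¬v ∧ (u ↔ w)) → ((w ↔ u) → v) = 0 → 1/4 = 1
(((w ∧ v) ∧ w) → (v ↔ ¬u)) → ((¬v ∧ (u ↔ w)) → ((w ↔ u) → v)) = 0 → 1 = 1
((((w ∧ u) → (u → u)) → ((u ∨ w) ↔ (v → v))) ↔ ((u ∨ (u → w)) ∧ (w → v))) ∨ ((((w ∧ v) ∧ w) → (v ↔ ¬u)) → ((¬v ∧ (u ↔ w)) → ((w ↔ u) → v))) = 1/4 ∨ 1 = 1
v → v = 1/4 → 1/4 = 1
u ∧ (v → v) = 3/4 ∧ 1 = 3/4
w ↔ v = 1 ↔ 1/4 = 1/4
w ↔ w = 1 ↔ 1 = 1
(w ↔ v) → (w ↔ w) = 1/4 → 1 = 1
(u ∧ (v → v)) ↔ ((w ↔ v) → (w ↔ w)) = 3/4 ↔ 1 = 3/4
¬w = ¬1 = 0
¬u = ¬3/4 = 0
w ∨ ¬u = 1 ∨ 0 = 1
¬w ∨ (w ∨ ¬u) = 0 ∨ 1 = 1
((u ∧ (v → v)) ↔ ((w ↔ v) → (w ↔ w))) ∧ (¬w ∨ (w ∨ ¬u)) = 3/4 ∧ 1 = 3/4
u ∧ v = 3/4 ∧ 1/4 = 1/4
v → w = 1/4 → 1 = 1
¬(v → w) = ¬1 = 0
(u ∧ v) → ¬(v → w) = 1/4 → 0 = 0
¬u = ¬3/4 = 0
w → v = 1 → 1/4 = 1/4
¬u ∨ (w → v) = 0 ∨ 1/4 = 1/4
w ↔ w = 1 ↔ 1 = 1
(¬u ∨ (w → v)) ∧ (w ↔ w) = 1/4 ∧ 1 = 1/4
((u ∧ v) → ¬(v → w)) → ((¬u ∨ (w → v)) ∧ (w ↔ w)) = 0 → 1/4 = 1
(((u ∧ (v → v)) ↔ ((w ↔ v) → (w ↔ w))) ∧ (¬w ∨ (w ∨ ¬u))) → (((u ∧ v) → ¬(v → w)) → ((¬u ∨ (w → v)) ∧ (w ↔ w))) = 3/4 → 1 = 1
(((((w ∧ u) → (u → u)) → ((u ∨ w) ↔ (v → v))) ↔ ((u ∨ (u → w)) ∧ (w → v))) ∨ ((((w ∧ v) ∧ w) → (v ↔ ¬u)) → ((¬v ∧ (u ↔ w)) → ((w ↔ u) → v)))) → ((((u ∧ (v → v)) ↔ ((w ↔ v) → (w ↔ w))) ∧ (¬w ∨ (w ∨ ¬u))) → (((u ∧ v) → ¬(v → w)) → ((¬u ∨ (w → v)) ∧ (w ↔ w)))) = 1 → 1 = 1
w ↔ w = 1 ↔ 1 = 1
¬u = ¬3/4 = 0
w ∧ v = 1 ∧ 1/4 = 1/4
¬u → (w ∧ v) = 0 → 1/4 = 1
(w ↔ w) → (¬u → (w ∧ v)) = 1 → 1 = 1
¬((w ↔ w) → (¬u → (w ∧ v))) = ¬1 = 0
w ∧ v = 1 ∧ 1/4 = 1/4
(w ∧ v) → w = 1/4 → 1 = 1
v ∨ w = 1/4 ∨ 1 = 1
((w ∧ v) → w) ∨ (v ∨ w) = 1 ∨ 1 = 1
¬((w ↔ w) → (¬u → (w ∧ v))) → (((w ∧ v) → w) ∨ (v ∨ w)) = 0 → 1 = 1
((((((w ∧ u) → (u → u)) → ((u ∨ w) ↔ (v → v))) ↔ ((u ∨ (u → w)) ∧ (w → v))) ∨ ((((w ∧ v) ∧ w) → (v ↔ ¬u)) → ((¬v ∧ (u ↔ w)) → ((w ↔ u) → v)))) → ((((u ∧ (v → v)) ↔ ((w ↔ v) → (w ↔ w))) ∧ (¬w ∨ (w ∨ ¬u))) → (((u ∧ v) → ¬(v → w)) → ((¬u ∨ (w → v)) ∧ (w ↔ w))))) ∨ (¬((w ↔ w) → (¬u → (w ∧ v))) → (((w ∧ v) → w) ∨ (v ∨ w))) = 1 ∨ 1 = 1

1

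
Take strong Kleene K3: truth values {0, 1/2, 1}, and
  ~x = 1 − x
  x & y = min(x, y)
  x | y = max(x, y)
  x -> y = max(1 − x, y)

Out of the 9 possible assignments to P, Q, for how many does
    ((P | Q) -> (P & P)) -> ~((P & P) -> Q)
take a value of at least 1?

2

P = 0, Q = 0 ↦ 0  <
P = 0, Q = 1/2 ↦ 1/2  <
P = 0, Q = 1 ↦ 1  ≥
P = 1/2, Q = 0 ↦ 1/2  <
P = 1/2, Q = 1/2 ↦ 1/2  <
P = 1/2, Q = 1 ↦ 1/2  <
P = 1, Q = 0 ↦ 1  ≥
P = 1, Q = 1/2 ↦ 1/2  <
P = 1, Q = 1 ↦ 0  <
So 2 of the 9 assignments meet the threshold.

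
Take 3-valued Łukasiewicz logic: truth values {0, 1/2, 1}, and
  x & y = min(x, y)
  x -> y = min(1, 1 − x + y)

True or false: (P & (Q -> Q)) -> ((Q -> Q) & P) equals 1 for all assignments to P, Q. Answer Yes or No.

Yes

P = 0, Q = 0 ↦ 1
P = 0, Q = 1/2 ↦ 1
P = 0, Q = 1 ↦ 1
P = 1/2, Q = 0 ↦ 1
P = 1/2, Q = 1/2 ↦ 1
P = 1/2, Q = 1 ↦ 1
P = 1, Q = 0 ↦ 1
P = 1, Q = 1/2 ↦ 1
P = 1, Q = 1 ↦ 1
Every assignment gives a value ≥ 1.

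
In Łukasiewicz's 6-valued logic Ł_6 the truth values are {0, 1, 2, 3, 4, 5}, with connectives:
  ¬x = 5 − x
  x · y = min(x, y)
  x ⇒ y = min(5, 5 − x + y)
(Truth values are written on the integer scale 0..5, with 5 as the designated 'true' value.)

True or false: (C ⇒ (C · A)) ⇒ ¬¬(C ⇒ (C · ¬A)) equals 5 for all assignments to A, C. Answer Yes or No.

Counterexample: take A = 3, C = 3.
C · A = 3 · 3 = 3
C ⇒ (C · A) = 3 ⇒ 3 = 5
¬A = ¬3 = 2
C · ¬A = 3 · 2 = 2
C ⇒ (C · ¬A) = 3 ⇒ 2 = 4
¬(C ⇒ (C · ¬A)) = ¬4 = 1
¬¬(C ⇒ (C · ¬A)) = ¬1 = 4
(C ⇒ (C · A)) ⇒ ¬¬(C ⇒ (C · ¬A)) = 5 ⇒ 4 = 4
This gives 4 ≠ 5.

No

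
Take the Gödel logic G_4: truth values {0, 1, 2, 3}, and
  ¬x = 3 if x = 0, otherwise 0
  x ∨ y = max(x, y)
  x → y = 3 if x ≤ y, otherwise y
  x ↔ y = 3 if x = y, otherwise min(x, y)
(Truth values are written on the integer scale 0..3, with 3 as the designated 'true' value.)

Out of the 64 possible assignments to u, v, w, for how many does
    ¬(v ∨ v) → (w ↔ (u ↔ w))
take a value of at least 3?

value 3: 55 assignments (counts)
value 2: 2 assignments
value 1: 3 assignments
value 0: 4 assignments
So 55 of the 64 assignments meet the threshold.

55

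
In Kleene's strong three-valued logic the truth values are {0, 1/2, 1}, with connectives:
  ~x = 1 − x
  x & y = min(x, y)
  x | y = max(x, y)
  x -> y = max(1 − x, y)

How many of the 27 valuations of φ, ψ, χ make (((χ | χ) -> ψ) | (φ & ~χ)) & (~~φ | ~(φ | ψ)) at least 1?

value 1: 6 assignments (counts)
value 1/2: 15 assignments
value 0: 6 assignments
So 6 of the 27 assignments meet the threshold.

6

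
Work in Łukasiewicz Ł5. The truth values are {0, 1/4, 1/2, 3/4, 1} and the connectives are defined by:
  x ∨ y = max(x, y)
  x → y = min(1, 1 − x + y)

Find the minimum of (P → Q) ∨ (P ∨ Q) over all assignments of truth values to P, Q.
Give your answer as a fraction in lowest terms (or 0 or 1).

Take P = 1/2, Q = 0:
P → Q = 1/2 → 0 = 1/2
P ∨ Q = 1/2 ∨ 0 = 1/2
(P → Q) ∨ (P ∨ Q) = 1/2 ∨ 1/2 = 1/2
No assignment yields a value below 1/2, so this is the minimum.

1/2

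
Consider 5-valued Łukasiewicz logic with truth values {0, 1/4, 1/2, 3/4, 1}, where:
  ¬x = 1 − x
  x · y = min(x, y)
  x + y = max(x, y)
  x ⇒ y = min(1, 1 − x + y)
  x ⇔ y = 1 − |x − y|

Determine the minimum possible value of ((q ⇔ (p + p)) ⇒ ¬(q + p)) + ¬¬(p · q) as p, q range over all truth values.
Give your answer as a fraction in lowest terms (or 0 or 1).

Take p = 1/2, q = 1/2:
p + p = 1/2 + 1/2 = 1/2
q ⇔ (p + p) = 1/2 ⇔ 1/2 = 1
q + p = 1/2 + 1/2 = 1/2
¬(q + p) = ¬1/2 = 1/2
(q ⇔ (p + p)) ⇒ ¬(q + p) = 1 ⇒ 1/2 = 1/2
p · q = 1/2 · 1/2 = 1/2
¬(p · q) = ¬1/2 = 1/2
¬¬(p · q) = ¬1/2 = 1/2
((q ⇔ (p + p)) ⇒ ¬(q + p)) + ¬¬(p · q) = 1/2 + 1/2 = 1/2
No assignment yields a value below 1/2, so this is the minimum.

1/2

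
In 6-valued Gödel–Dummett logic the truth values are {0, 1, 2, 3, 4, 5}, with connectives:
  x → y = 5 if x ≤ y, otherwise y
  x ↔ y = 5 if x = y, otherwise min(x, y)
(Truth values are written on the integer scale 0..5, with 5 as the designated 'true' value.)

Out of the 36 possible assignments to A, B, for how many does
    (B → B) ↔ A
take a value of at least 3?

18

value 5: 6 assignments (counts)
value 4: 6 assignments (counts)
value 3: 6 assignments (counts)
value 2: 6 assignments
value 1: 6 assignments
value 0: 6 assignments
So 18 of the 36 assignments meet the threshold.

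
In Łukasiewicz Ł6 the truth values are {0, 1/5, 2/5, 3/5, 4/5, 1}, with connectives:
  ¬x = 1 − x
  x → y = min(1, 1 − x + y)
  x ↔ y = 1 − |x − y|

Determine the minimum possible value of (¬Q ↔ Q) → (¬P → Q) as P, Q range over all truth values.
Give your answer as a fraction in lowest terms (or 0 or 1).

Take P = 0, Q = 2/5:
¬Q = ¬2/5 = 3/5
¬Q ↔ Q = 3/5 ↔ 2/5 = 4/5
¬P = ¬0 = 1
¬P → Q = 1 → 2/5 = 2/5
(¬Q ↔ Q) → (¬P → Q) = 4/5 → 2/5 = 3/5
No assignment yields a value below 3/5, so this is the minimum.

3/5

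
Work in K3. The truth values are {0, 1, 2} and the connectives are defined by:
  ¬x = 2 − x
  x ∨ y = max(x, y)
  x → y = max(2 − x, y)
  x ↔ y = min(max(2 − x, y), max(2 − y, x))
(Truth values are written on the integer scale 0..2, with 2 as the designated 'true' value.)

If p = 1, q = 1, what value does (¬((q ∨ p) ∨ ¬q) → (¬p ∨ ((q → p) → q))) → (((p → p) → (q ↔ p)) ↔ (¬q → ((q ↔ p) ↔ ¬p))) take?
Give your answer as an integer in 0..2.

1

q ∨ p = 1 ∨ 1 = 1
¬q = ¬1 = 1
(q ∨ p) ∨ ¬q = 1 ∨ 1 = 1
¬((q ∨ p) ∨ ¬q) = ¬1 = 1
¬p = ¬1 = 1
q → p = 1 → 1 = 1
(q → p) → q = 1 → 1 = 1
¬p ∨ ((q → p) → q) = 1 ∨ 1 = 1
¬((q ∨ p) ∨ ¬q) → (¬p ∨ ((q → p) → q)) = 1 → 1 = 1
p → p = 1 → 1 = 1
q ↔ p = 1 ↔ 1 = 1
(p → p) → (q ↔ p) = 1 → 1 = 1
¬q = ¬1 = 1
q ↔ p = 1 ↔ 1 = 1
¬p = ¬1 = 1
(q ↔ p) ↔ ¬p = 1 ↔ 1 = 1
¬q → ((q ↔ p) ↔ ¬p) = 1 → 1 = 1
((p → p) → (q ↔ p)) ↔ (¬q → ((q ↔ p) ↔ ¬p)) = 1 ↔ 1 = 1
(¬((q ∨ p) ∨ ¬q) → (¬p ∨ ((q → p) → q))) → (((p → p) → (q ↔ p)) ↔ (¬q → ((q ↔ p) ↔ ¬p))) = 1 → 1 = 1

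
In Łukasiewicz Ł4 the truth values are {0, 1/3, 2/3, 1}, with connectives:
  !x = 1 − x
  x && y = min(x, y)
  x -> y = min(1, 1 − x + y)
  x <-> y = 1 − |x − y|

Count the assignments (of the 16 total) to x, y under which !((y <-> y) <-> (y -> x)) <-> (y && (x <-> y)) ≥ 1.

x = 0, y = 0 ↦ 1  ≥
x = 0, y = 1/3 ↦ 1  ≥
x = 0, y = 2/3 ↦ 2/3  <
x = 0, y = 1 ↦ 0  <
x = 1/3, y = 0 ↦ 1  ≥
x = 1/3, y = 1/3 ↦ 2/3  <
x = 1/3, y = 2/3 ↦ 2/3  <
x = 1/3, y = 1 ↦ 2/3  <
x = 2/3, y = 0 ↦ 1  ≥
x = 2/3, y = 1/3 ↦ 2/3  <
x = 2/3, y = 2/3 ↦ 1/3  <
x = 2/3, y = 1 ↦ 2/3  <
x = 1, y = 0 ↦ 1  ≥
x = 1, y = 1/3 ↦ 2/3  <
x = 1, y = 2/3 ↦ 1/3  <
x = 1, y = 1 ↦ 0  <
So 5 of the 16 assignments meet the threshold.

5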